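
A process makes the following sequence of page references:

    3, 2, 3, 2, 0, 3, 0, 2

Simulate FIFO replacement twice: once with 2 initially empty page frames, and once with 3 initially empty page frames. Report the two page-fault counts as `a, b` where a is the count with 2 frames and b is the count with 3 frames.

2 frames: F F . . F F . F → 5 faults.
3 frames: F F . . F . . . → 3 faults.
3 < 5: adding a frame reduced faults, as is typical.

5, 3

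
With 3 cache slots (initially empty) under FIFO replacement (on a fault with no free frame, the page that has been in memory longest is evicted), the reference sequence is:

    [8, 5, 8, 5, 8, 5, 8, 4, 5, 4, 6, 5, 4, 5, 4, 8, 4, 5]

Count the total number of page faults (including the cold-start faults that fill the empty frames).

8: fault, frames {8}
5: fault, frames {8,5}
8: hit
5: hit
8: hit
5: hit
8: hit
4: fault, frames {8,5,4}
5: hit
4: hit
6: fault, evict 8, frames {5,4,6}
5: hit
4: hit
5: hit
4: hit
8: fault, evict 5, frames {4,6,8}
4: hit
5: fault, evict 4, frames {6,8,5}
Page faults: 6.

6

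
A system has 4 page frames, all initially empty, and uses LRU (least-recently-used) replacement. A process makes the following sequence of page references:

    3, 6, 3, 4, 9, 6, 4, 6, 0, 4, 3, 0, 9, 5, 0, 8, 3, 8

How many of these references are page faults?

3 -> miss, frames (3)
6 -> miss, frames (3 6)
3 -> hit
4 -> miss, frames (6 3 4)
9 -> miss, frames (6 3 4 9)
6 -> hit
4 -> hit
6 -> hit
0 -> miss, evict 3, frames (9 4 6 0)
4 -> hit
3 -> miss, evict 9, frames (6 0 4 3)
0 -> hit
9 -> miss, evict 6, frames (4 3 0 9)
5 -> miss, evict 4, frames (3 0 9 5)
0 -> hit
8 -> miss, evict 3, frames (9 5 0 8)
3 -> miss, evict 9, frames (5 0 8 3)
8 -> hit
Page faults: 10.

10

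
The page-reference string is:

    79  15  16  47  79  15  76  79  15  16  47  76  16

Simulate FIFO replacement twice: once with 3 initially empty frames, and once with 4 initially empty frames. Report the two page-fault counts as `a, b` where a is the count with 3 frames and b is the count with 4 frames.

3 frames: F F F F F F F . . F F . . → 9 faults.
4 frames: F F F F . . F F F F F F . → 10 faults.
10 > 9: adding a frame increased faults — Belady's anomaly.

9, 10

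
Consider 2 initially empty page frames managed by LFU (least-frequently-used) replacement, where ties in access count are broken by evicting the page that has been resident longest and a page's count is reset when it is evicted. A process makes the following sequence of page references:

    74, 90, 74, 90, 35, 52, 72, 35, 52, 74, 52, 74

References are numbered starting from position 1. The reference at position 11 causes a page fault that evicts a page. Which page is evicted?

74

pos 1: 74 → fault, frames (74)
pos 2: 90 → fault, frames (74 90)
pos 3: 74 → hit
pos 4: 90 → hit
pos 5: 35 → fault, evict 74, frames (90 35)
pos 6: 52 → fault, evict 35, frames (90 52)
pos 7: 72 → fault, evict 52, frames (90 72)
pos 8: 35 → fault, evict 72, frames (90 35)
pos 9: 52 → fault, evict 35, frames (90 52)
pos 10: 74 → fault, evict 52, frames (90 74)
pos 11: 52 → fault, evict 74, frames (90 52)
At position 11, page 74 is evicted.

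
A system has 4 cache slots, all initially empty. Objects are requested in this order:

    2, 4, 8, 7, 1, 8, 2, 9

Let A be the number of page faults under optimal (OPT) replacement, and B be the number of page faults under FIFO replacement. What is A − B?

-1

Under OPT: F F F F F . . F → 6 faults.
Under FIFO: F F F F F . F F → 7 faults.
A − B = 6 − 7 = -1.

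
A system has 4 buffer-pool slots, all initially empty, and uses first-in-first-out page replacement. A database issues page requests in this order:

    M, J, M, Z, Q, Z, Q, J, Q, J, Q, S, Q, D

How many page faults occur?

6

M → miss, frames {M}
J → miss, frames {M,J}
M → hit
Z → miss, frames {M,J,Z}
Q → miss, frames {M,J,Z,Q}
Z → hit
Q → hit
J → hit
Q → hit
J → hit
Q → hit
S → miss, evict M, frames {J,Z,Q,S}
Q → hit
D → miss, evict J, frames {Z,Q,S,D}
Page faults: 6.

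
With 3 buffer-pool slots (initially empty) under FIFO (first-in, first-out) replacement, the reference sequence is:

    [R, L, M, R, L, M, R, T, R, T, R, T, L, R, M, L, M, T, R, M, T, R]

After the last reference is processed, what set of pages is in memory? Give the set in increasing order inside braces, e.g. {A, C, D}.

R → miss, frames (R)
L → miss, frames (R L)
M → miss, frames (R L M)
R → hit
L → hit
M → hit
R → hit
T → miss, evict R, frames (L M T)
R → miss, evict L, frames (M T R)
T → hit
R → hit
T → hit
L → miss, evict M, frames (T R L)
R → hit
M → miss, evict T, frames (R L M)
L → hit
M → hit
T → miss, evict R, frames (L M T)
R → miss, evict L, frames (M T R)
M → hit
T → hit
R → hit

{M, R, T}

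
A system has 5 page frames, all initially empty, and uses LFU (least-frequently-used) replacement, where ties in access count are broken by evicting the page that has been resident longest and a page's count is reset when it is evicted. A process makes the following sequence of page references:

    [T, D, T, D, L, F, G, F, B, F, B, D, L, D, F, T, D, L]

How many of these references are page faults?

T → fault, frames [T]
D → fault, frames [T, D]
T → hit
D → hit
L → fault, frames [T, D, L]
F → fault, frames [T, D, L, F]
G → fault, frames [T, D, L, F, G]
F → hit
B → fault, evict L, frames [T, D, F, G, B]
F → hit
B → hit
D → hit
L → fault, evict G, frames [T, D, F, B, L]
D → hit
F → hit
T → hit
D → hit
L → hit
Page faults: 7.

7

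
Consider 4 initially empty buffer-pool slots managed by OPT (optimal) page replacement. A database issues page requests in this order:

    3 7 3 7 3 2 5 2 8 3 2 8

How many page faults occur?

5

3 -> fault, frames [3]
7 -> fault, frames [3, 7]
3 -> hit
7 -> hit
3 -> hit
2 -> fault, frames [3, 7, 2]
5 -> fault, frames [3, 7, 2, 5]
2 -> hit
8 -> fault, evict 5, frames [3, 7, 2, 8]
3 -> hit
2 -> hit
8 -> hit
Page faults: 5.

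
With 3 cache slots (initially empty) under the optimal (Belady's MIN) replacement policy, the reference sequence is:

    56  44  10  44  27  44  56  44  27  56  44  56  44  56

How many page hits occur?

56: miss, frames (56)
44: miss, frames (56 44)
10: miss, frames (56 44 10)
44: hit
27: miss, evict 10, frames (56 44 27)
44: hit
56: hit
44: hit
27: hit
56: hit
44: hit
56: hit
44: hit
56: hit
Hits: 10.

10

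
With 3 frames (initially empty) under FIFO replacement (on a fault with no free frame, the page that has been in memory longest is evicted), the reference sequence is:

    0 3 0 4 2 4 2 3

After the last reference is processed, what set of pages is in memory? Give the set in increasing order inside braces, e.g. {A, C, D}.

{2, 3, 4}

0 → fault, frames (0)
3 → fault, frames (0 3)
0 → hit
4 → fault, frames (0 3 4)
2 → fault, evict 0, frames (3 4 2)
4 → hit
2 → hit
3 → hit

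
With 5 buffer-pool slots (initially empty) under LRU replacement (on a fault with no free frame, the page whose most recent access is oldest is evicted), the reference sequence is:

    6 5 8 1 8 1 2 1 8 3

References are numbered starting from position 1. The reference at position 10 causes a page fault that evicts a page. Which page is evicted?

6

pos 1: 6 → miss, frames {6}
pos 2: 5 → miss, frames {6,5}
pos 3: 8 → miss, frames {6,5,8}
pos 4: 1 → miss, frames {6,5,8,1}
pos 5: 8 → hit
pos 6: 1 → hit
pos 7: 2 → miss, frames {6,5,8,1,2}
pos 8: 1 → hit
pos 9: 8 → hit
pos 10: 3 → miss, evict 6, frames {5,2,1,8,3}
At position 10, page 6 is evicted.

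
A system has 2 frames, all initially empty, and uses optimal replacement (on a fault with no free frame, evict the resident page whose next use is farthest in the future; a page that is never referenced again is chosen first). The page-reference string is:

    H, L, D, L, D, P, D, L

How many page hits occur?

H → miss, frames [H]
L → miss, frames [H, L]
D → miss, evict H, frames [L, D]
L → hit
D → hit
P → miss, evict L, frames [D, P]
D → hit
L → miss, evict P, frames [D, L]
Hits: 3.

3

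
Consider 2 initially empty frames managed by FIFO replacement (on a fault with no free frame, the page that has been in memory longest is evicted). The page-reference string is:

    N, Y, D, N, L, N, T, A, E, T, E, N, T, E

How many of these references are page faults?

11

N → miss, frames {N}
Y → miss, frames {N,Y}
D → miss, evict N, frames {Y,D}
N → miss, evict Y, frames {D,N}
L → miss, evict D, frames {N,L}
N → hit
T → miss, evict N, frames {L,T}
A → miss, evict L, frames {T,A}
E → miss, evict T, frames {A,E}
T → miss, evict A, frames {E,T}
E → hit
N → miss, evict E, frames {T,N}
T → hit
E → miss, evict T, frames {N,E}
Page faults: 11.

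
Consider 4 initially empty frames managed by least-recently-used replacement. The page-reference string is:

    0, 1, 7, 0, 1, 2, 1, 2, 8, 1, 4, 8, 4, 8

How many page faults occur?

6

0 → miss, frames (0)
1 → miss, frames (0 1)
7 → miss, frames (0 1 7)
0 → hit
1 → hit
2 → miss, frames (7 0 1 2)
1 → hit
2 → hit
8 → miss, evict 7, frames (0 1 2 8)
1 → hit
4 → miss, evict 0, frames (2 8 1 4)
8 → hit
4 → hit
8 → hit
Page faults: 6.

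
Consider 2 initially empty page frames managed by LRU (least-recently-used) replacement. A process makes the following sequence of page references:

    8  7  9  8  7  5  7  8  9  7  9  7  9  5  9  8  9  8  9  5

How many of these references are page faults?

12

8 → miss, frames [8]
7 → miss, frames [8, 7]
9 → miss, evict 8, frames [7, 9]
8 → miss, evict 7, frames [9, 8]
7 → miss, evict 9, frames [8, 7]
5 → miss, evict 8, frames [7, 5]
7 → hit
8 → miss, evict 5, frames [7, 8]
9 → miss, evict 7, frames [8, 9]
7 → miss, evict 8, frames [9, 7]
9 → hit
7 → hit
9 → hit
5 → miss, evict 7, frames [9, 5]
9 → hit
8 → miss, evict 5, frames [9, 8]
9 → hit
8 → hit
9 → hit
5 → miss, evict 8, frames [9, 5]
Page faults: 12.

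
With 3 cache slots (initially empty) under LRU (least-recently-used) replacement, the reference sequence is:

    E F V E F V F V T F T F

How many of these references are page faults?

4

E → miss, frames (E)
F → miss, frames (E F)
V → miss, frames (E F V)
E → hit
F → hit
V → hit
F → hit
V → hit
T → miss, evict E, frames (F V T)
F → hit
T → hit
F → hit
Page faults: 4.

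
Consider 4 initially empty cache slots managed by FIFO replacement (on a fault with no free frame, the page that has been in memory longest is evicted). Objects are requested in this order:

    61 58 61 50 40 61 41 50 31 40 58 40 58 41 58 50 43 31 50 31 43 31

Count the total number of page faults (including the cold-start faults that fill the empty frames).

61 -> fault, frames {61}
58 -> fault, frames {61,58}
61 -> hit
50 -> fault, frames {61,58,50}
40 -> fault, frames {61,58,50,40}
61 -> hit
41 -> fault, evict 61, frames {58,50,40,41}
50 -> hit
31 -> fault, evict 58, frames {50,40,41,31}
40 -> hit
58 -> fault, evict 50, frames {40,41,31,58}
40 -> hit
58 -> hit
41 -> hit
58 -> hit
50 -> fault, evict 40, frames {41,31,58,50}
43 -> fault, evict 41, frames {31,58,50,43}
31 -> hit
50 -> hit
31 -> hit
43 -> hit
31 -> hit
Page faults: 9.

9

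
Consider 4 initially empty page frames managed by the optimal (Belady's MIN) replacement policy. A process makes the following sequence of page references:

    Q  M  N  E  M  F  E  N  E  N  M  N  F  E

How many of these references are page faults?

5

Q: fault, frames [Q]
M: fault, frames [Q, M]
N: fault, frames [Q, M, N]
E: fault, frames [Q, M, N, E]
M: hit
F: fault, evict Q, frames [M, N, E, F]
E: hit
N: hit
E: hit
N: hit
M: hit
N: hit
F: hit
E: hit
Page faults: 5.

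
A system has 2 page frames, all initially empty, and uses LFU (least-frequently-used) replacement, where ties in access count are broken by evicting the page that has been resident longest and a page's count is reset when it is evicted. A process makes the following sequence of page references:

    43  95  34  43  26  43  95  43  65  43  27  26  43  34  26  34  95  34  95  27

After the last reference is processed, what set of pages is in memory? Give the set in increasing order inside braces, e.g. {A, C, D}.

{27, 43}

43 → miss, frames [43]
95 → miss, frames [43, 95]
34 → miss, evict 43, frames [95, 34]
43 → miss, evict 95, frames [34, 43]
26 → miss, evict 34, frames [43, 26]
43 → hit
95 → miss, evict 26, frames [43, 95]
43 → hit
65 → miss, evict 95, frames [43, 65]
43 → hit
27 → miss, evict 65, frames [43, 27]
26 → miss, evict 27, frames [43, 26]
43 → hit
34 → miss, evict 26, frames [43, 34]
26 → miss, evict 34, frames [43, 26]
34 → miss, evict 26, frames [43, 34]
95 → miss, evict 34, frames [43, 95]
34 → miss, evict 95, frames [43, 34]
95 → miss, evict 34, frames [43, 95]
27 → miss, evict 95, frames [43, 27]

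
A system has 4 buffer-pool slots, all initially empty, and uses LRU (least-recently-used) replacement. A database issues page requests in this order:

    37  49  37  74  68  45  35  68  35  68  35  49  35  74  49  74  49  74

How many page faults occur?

8

37 → fault, frames {37}
49 → fault, frames {37,49}
37 → hit
74 → fault, frames {49,37,74}
68 → fault, frames {49,37,74,68}
45 → fault, evict 49, frames {37,74,68,45}
35 → fault, evict 37, frames {74,68,45,35}
68 → hit
35 → hit
68 → hit
35 → hit
49 → fault, evict 74, frames {45,68,35,49}
35 → hit
74 → fault, evict 45, frames {68,49,35,74}
49 → hit
74 → hit
49 → hit
74 → hit
Page faults: 8.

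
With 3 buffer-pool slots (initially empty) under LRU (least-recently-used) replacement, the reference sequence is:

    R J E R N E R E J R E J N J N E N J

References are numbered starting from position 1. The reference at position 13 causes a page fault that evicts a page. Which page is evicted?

pos 1: R → fault, frames (R)
pos 2: J → fault, frames (R J)
pos 3: E → fault, frames (R J E)
pos 4: R → hit
pos 5: N → fault, evict J, frames (E R N)
pos 6: E → hit
pos 7: R → hit
pos 8: E → hit
pos 9: J → fault, evict N, frames (R E J)
pos 10: R → hit
pos 11: E → hit
pos 12: J → hit
pos 13: N → fault, evict R, frames (E J N)
At position 13, page R is evicted.

R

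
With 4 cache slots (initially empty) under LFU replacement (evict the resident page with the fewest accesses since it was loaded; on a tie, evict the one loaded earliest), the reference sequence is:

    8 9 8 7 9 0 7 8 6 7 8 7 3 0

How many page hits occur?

7

8 → fault, frames (8)
9 → fault, frames (8 9)
8 → hit
7 → fault, frames (8 9 7)
9 → hit
0 → fault, frames (8 9 7 0)
7 → hit
8 → hit
6 → fault, evict 0, frames (8 9 7 6)
7 → hit
8 → hit
7 → hit
3 → fault, evict 6, frames (8 9 7 3)
0 → fault, evict 3, frames (8 9 7 0)
Hits: 7.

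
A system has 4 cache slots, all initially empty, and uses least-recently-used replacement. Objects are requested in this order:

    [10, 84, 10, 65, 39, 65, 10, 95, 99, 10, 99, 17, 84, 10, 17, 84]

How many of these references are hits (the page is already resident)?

10 → miss, frames [10]
84 → miss, frames [10, 84]
10 → hit
65 → miss, frames [84, 10, 65]
39 → miss, frames [84, 10, 65, 39]
65 → hit
10 → hit
95 → miss, evict 84, frames [39, 65, 10, 95]
99 → miss, evict 39, frames [65, 10, 95, 99]
10 → hit
99 → hit
17 → miss, evict 65, frames [95, 10, 99, 17]
84 → miss, evict 95, frames [10, 99, 17, 84]
10 → hit
17 → hit
84 → hit
Hits: 8.

8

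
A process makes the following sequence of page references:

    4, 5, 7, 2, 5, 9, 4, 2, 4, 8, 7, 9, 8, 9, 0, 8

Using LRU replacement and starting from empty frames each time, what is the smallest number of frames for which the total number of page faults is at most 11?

3

f=1: 16 faults
f=2: 14 faults
f=3: 11 faults
f=4: 10 faults
f=5: 8 faults
f=6: 7 faults
f=7: 7 faults
Smallest f with faults ≤ 11 is 3.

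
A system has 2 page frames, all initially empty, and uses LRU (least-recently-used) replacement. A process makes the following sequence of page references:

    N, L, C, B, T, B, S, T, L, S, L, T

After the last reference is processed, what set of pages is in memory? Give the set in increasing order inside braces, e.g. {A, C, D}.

{L, T}

N → miss, frames [N]
L → miss, frames [N, L]
C → miss, evict N, frames [L, C]
B → miss, evict L, frames [C, B]
T → miss, evict C, frames [B, T]
B → hit
S → miss, evict T, frames [B, S]
T → miss, evict B, frames [S, T]
L → miss, evict S, frames [T, L]
S → miss, evict T, frames [L, S]
L → hit
T → miss, evict S, frames [L, T]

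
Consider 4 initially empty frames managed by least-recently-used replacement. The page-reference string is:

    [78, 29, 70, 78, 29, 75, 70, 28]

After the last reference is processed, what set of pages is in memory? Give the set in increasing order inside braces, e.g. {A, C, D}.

78: miss, frames [78]
29: miss, frames [78, 29]
70: miss, frames [78, 29, 70]
78: hit
29: hit
75: miss, frames [70, 78, 29, 75]
70: hit
28: miss, evict 78, frames [29, 75, 70, 28]

{28, 29, 70, 75}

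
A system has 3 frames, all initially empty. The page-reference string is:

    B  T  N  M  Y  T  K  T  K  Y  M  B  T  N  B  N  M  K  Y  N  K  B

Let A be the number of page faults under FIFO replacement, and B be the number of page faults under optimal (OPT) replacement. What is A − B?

4

Under FIFO: F F F F F F F . . . F F F F . . F F F F . F → 16 faults.
Under OPT: F F F F F . F . . . F F . F . . . F F . . F → 12 faults.
A − B = 16 − 12 = 4.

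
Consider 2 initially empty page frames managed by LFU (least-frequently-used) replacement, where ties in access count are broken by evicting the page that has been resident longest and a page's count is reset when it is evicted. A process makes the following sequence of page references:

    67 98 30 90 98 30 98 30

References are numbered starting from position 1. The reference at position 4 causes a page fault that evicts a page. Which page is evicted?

98

pos 1: 67 -> miss, frames {67}
pos 2: 98 -> miss, frames {67,98}
pos 3: 30 -> miss, evict 67, frames {98,30}
pos 4: 90 -> miss, evict 98, frames {30,90}
At position 4, page 98 is evicted.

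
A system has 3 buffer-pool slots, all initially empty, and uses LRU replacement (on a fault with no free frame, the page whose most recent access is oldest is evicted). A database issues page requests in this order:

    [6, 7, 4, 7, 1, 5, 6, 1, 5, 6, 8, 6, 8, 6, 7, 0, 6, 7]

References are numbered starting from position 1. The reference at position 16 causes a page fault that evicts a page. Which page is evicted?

8

pos 1: 6 → fault, frames {6}
pos 2: 7 → fault, frames {6,7}
pos 3: 4 → fault, frames {6,7,4}
pos 4: 7 → hit
pos 5: 1 → fault, evict 6, frames {4,7,1}
pos 6: 5 → fault, evict 4, frames {7,1,5}
pos 7: 6 → fault, evict 7, frames {1,5,6}
pos 8: 1 → hit
pos 9: 5 → hit
pos 10: 6 → hit
pos 11: 8 → fault, evict 1, frames {5,6,8}
pos 12: 6 → hit
pos 13: 8 → hit
pos 14: 6 → hit
pos 15: 7 → fault, evict 5, frames {8,6,7}
pos 16: 0 → fault, evict 8, frames {6,7,0}
At position 16, page 8 is evicted.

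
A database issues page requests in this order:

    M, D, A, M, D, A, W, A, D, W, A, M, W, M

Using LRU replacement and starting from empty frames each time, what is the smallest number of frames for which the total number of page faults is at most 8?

3

f=1: 14 faults
f=2: 12 faults
f=3: 5 faults
f=4: 4 faults
Smallest f with faults ≤ 8 is 3.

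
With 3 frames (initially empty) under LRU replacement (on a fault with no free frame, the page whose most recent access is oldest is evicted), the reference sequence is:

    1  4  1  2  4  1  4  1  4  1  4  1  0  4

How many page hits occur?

10

1: miss, frames (1)
4: miss, frames (1 4)
1: hit
2: miss, frames (4 1 2)
4: hit
1: hit
4: hit
1: hit
4: hit
1: hit
4: hit
1: hit
0: miss, evict 2, frames (4 1 0)
4: hit
Hits: 10.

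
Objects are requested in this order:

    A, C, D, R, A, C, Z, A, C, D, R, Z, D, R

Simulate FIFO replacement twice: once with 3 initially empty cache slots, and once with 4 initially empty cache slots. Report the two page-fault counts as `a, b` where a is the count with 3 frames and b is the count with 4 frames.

3 frames: F F F F F F F . . F F . . . → 9 faults.
4 frames: F F F F . . F F F F F F . . → 10 faults.
10 > 9: adding a frame increased faults — Belady's anomaly.

9, 10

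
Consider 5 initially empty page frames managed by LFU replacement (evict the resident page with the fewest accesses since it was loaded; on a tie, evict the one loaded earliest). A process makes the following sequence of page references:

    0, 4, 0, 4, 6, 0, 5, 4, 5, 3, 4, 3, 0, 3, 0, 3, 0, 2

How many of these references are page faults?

6

0 → miss, frames {0}
4 → miss, frames {0,4}
0 → hit
4 → hit
6 → miss, frames {0,4,6}
0 → hit
5 → miss, frames {0,4,6,5}
4 → hit
5 → hit
3 → miss, frames {0,4,6,5,3}
4 → hit
3 → hit
0 → hit
3 → hit
0 → hit
3 → hit
0 → hit
2 → miss, evict 6, frames {0,4,5,3,2}
Page faults: 6.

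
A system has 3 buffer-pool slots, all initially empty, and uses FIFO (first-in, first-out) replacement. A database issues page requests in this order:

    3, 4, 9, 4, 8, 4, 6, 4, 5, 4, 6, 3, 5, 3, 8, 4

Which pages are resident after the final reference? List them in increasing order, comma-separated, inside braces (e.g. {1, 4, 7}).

{3, 4, 8}

3 → fault, frames [3]
4 → fault, frames [3, 4]
9 → fault, frames [3, 4, 9]
4 → hit
8 → fault, evict 3, frames [4, 9, 8]
4 → hit
6 → fault, evict 4, frames [9, 8, 6]
4 → fault, evict 9, frames [8, 6, 4]
5 → fault, evict 8, frames [6, 4, 5]
4 → hit
6 → hit
3 → fault, evict 6, frames [4, 5, 3]
5 → hit
3 → hit
8 → fault, evict 4, frames [5, 3, 8]
4 → fault, evict 5, frames [3, 8, 4]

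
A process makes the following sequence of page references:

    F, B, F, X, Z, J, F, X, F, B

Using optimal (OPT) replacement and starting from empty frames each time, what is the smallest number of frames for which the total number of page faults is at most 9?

2

f=1: 10 faults
f=2: 7 faults
f=3: 6 faults
f=4: 5 faults
f=5: 5 faults
Smallest f with faults ≤ 9 is 2.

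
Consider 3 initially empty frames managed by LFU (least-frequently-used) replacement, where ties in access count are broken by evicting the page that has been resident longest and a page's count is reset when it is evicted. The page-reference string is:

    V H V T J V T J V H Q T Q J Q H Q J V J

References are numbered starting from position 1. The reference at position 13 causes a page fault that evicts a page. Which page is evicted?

pos 1: V -> fault, frames [V]
pos 2: H -> fault, frames [V, H]
pos 3: V -> hit
pos 4: T -> fault, frames [V, H, T]
pos 5: J -> fault, evict H, frames [V, T, J]
pos 6: V -> hit
pos 7: T -> hit
pos 8: J -> hit
pos 9: V -> hit
pos 10: H -> fault, evict T, frames [V, J, H]
pos 11: Q -> fault, evict H, frames [V, J, Q]
pos 12: T -> fault, evict Q, frames [V, J, T]
pos 13: Q -> fault, evict T, frames [V, J, Q]
At position 13, page T is evicted.

T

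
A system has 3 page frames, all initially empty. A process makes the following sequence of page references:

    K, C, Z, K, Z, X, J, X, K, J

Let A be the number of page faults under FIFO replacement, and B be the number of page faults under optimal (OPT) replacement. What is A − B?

Under FIFO: F F F . . F F . F . → 6 faults.
Under OPT: F F F . . F F . . . → 5 faults.
A − B = 6 − 5 = 1.

1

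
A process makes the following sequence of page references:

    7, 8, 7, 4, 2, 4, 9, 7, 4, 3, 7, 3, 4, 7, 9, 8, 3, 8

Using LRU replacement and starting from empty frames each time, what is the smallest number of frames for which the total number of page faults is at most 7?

5

f=1: 18 faults
f=2: 14 faults
f=3: 10 faults
f=4: 8 faults
f=5: 7 faults
f=6: 6 faults
Smallest f with faults ≤ 7 is 5.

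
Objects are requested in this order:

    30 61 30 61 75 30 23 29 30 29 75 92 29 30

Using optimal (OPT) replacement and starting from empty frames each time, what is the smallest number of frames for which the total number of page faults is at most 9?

2

f=1: 14 faults
f=2: 8 faults
f=3: 6 faults
f=4: 6 faults
f=5: 6 faults
f=6: 6 faults
Smallest f with faults ≤ 9 is 2.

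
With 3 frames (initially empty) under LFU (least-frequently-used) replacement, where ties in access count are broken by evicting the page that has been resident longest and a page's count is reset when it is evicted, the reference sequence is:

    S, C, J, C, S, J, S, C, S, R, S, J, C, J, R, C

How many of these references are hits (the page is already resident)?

10

S → fault, frames (S)
C → fault, frames (S C)
J → fault, frames (S C J)
C → hit
S → hit
J → hit
S → hit
C → hit
S → hit
R → fault, evict J, frames (S C R)
S → hit
J → fault, evict R, frames (S C J)
C → hit
J → hit
R → fault, evict J, frames (S C R)
C → hit
Hits: 10.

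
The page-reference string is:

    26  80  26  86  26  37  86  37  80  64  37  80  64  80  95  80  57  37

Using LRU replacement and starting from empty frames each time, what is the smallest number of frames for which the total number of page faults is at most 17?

f=1: 18 faults
f=2: 13 faults
f=3: 9 faults
f=4: 8 faults
f=5: 7 faults
f=6: 7 faults
f=7: 7 faults
Smallest f with faults ≤ 17 is 2.

2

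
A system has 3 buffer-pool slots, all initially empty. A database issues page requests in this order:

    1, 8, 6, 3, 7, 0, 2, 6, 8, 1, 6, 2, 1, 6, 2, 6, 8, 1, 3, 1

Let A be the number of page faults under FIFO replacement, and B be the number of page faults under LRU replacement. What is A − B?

Under FIFO: F F F F F F F F F F . F . F . . F F F . → 15 faults.
Under LRU: F F F F F F F F F F . F . . . . F F F . → 14 faults.
A − B = 15 − 14 = 1.

1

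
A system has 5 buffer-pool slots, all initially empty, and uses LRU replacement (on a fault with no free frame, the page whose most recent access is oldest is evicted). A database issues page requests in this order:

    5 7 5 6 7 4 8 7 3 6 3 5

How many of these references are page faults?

5: fault, frames [5]
7: fault, frames [5, 7]
5: hit
6: fault, frames [7, 5, 6]
7: hit
4: fault, frames [5, 6, 7, 4]
8: fault, frames [5, 6, 7, 4, 8]
7: hit
3: fault, evict 5, frames [6, 4, 8, 7, 3]
6: hit
3: hit
5: fault, evict 4, frames [8, 7, 6, 3, 5]
Page faults: 7.

7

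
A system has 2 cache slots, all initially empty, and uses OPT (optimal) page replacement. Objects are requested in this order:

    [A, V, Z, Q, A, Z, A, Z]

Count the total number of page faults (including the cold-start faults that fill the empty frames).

5

A: fault, frames (A)
V: fault, frames (A V)
Z: fault, evict V, frames (A Z)
Q: fault, evict Z, frames (A Q)
A: hit
Z: fault, evict Q, frames (A Z)
A: hit
Z: hit
Page faults: 5.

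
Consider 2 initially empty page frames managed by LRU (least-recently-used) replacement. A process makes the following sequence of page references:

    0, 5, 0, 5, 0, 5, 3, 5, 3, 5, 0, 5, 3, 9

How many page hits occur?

8

0 → miss, frames (0)
5 → miss, frames (0 5)
0 → hit
5 → hit
0 → hit
5 → hit
3 → miss, evict 0, frames (5 3)
5 → hit
3 → hit
5 → hit
0 → miss, evict 3, frames (5 0)
5 → hit
3 → miss, evict 0, frames (5 3)
9 → miss, evict 5, frames (3 9)
Hits: 8.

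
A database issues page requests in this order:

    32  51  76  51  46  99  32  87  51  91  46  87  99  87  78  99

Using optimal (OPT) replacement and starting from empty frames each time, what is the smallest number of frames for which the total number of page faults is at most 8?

4

f=1: 16 faults
f=2: 11 faults
f=3: 9 faults
f=4: 8 faults
f=5: 8 faults
f=6: 8 faults
f=7: 8 faults
f=8: 8 faults
Smallest f with faults ≤ 8 is 4.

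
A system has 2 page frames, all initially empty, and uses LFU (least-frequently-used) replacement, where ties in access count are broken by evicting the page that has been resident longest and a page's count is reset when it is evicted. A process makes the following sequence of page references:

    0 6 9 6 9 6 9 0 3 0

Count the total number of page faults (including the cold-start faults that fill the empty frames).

6

0 -> miss, frames [0]
6 -> miss, frames [0, 6]
9 -> miss, evict 0, frames [6, 9]
6 -> hit
9 -> hit
6 -> hit
9 -> hit
0 -> miss, evict 6, frames [9, 0]
3 -> miss, evict 0, frames [9, 3]
0 -> miss, evict 3, frames [9, 0]
Page faults: 6.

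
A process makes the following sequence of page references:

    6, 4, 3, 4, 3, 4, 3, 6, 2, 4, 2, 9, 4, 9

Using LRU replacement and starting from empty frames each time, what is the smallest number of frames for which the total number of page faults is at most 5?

f=1: 14 faults
f=2: 8 faults
f=3: 6 faults
f=4: 5 faults
f=5: 5 faults
Smallest f with faults ≤ 5 is 4.

4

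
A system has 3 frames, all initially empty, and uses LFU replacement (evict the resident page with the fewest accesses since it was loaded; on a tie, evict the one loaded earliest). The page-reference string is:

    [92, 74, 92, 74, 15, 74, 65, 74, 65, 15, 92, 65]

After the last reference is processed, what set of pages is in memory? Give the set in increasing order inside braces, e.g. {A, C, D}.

92 -> fault, frames (92)
74 -> fault, frames (92 74)
92 -> hit
74 -> hit
15 -> fault, frames (92 74 15)
74 -> hit
65 -> fault, evict 15, frames (92 74 65)
74 -> hit
65 -> hit
15 -> fault, evict 92, frames (74 65 15)
92 -> fault, evict 15, frames (74 65 92)
65 -> hit

{65, 74, 92}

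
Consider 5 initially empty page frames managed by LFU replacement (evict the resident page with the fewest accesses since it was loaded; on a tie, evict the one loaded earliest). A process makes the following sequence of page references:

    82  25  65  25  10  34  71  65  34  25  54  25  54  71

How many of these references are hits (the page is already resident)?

82: fault, frames [82]
25: fault, frames [82, 25]
65: fault, frames [82, 25, 65]
25: hit
10: fault, frames [82, 25, 65, 10]
34: fault, frames [82, 25, 65, 10, 34]
71: fault, evict 82, frames [25, 65, 10, 34, 71]
65: hit
34: hit
25: hit
54: fault, evict 10, frames [25, 65, 34, 71, 54]
25: hit
54: hit
71: hit
Hits: 7.

7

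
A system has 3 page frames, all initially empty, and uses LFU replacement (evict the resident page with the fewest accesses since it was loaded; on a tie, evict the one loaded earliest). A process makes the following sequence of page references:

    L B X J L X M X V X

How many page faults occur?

L → miss, frames [L]
B → miss, frames [L, B]
X → miss, frames [L, B, X]
J → miss, evict L, frames [B, X, J]
L → miss, evict B, frames [X, J, L]
X → hit
M → miss, evict J, frames [X, L, M]
X → hit
V → miss, evict L, frames [X, M, V]
X → hit
Page faults: 7.

7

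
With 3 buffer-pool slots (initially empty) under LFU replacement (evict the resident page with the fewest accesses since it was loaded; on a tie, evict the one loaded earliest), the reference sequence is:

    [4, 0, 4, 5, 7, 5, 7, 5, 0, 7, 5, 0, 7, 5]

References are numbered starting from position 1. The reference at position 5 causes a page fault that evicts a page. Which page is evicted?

0

pos 1: 4 → fault, frames (4)
pos 2: 0 → fault, frames (4 0)
pos 3: 4 → hit
pos 4: 5 → fault, frames (4 0 5)
pos 5: 7 → fault, evict 0, frames (4 5 7)
At position 5, page 0 is evicted.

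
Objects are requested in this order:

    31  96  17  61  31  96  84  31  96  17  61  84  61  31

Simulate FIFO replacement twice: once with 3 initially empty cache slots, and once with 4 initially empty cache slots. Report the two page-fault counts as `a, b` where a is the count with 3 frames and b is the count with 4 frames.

10, 11

3 frames: F F F F F F F . . F F . . F → 10 faults.
4 frames: F F F F . . F F F F F F . F → 11 faults.
11 > 10: adding a frame increased faults — Belady's anomaly.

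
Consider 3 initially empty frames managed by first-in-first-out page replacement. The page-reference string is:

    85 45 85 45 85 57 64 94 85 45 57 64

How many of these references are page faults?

9

85: miss, frames (85)
45: miss, frames (85 45)
85: hit
45: hit
85: hit
57: miss, frames (85 45 57)
64: miss, evict 85, frames (45 57 64)
94: miss, evict 45, frames (57 64 94)
85: miss, evict 57, frames (64 94 85)
45: miss, evict 64, frames (94 85 45)
57: miss, evict 94, frames (85 45 57)
64: miss, evict 85, frames (45 57 64)
Page faults: 9.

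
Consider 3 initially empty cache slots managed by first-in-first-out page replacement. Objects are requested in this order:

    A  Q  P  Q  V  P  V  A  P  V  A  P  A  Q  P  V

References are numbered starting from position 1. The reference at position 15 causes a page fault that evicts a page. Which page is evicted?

pos 1: A → fault, frames [A]
pos 2: Q → fault, frames [A, Q]
pos 3: P → fault, frames [A, Q, P]
pos 4: Q → hit
pos 5: V → fault, evict A, frames [Q, P, V]
pos 6: P → hit
pos 7: V → hit
pos 8: A → fault, evict Q, frames [P, V, A]
pos 9: P → hit
pos 10: V → hit
pos 11: A → hit
pos 12: P → hit
pos 13: A → hit
pos 14: Q → fault, evict P, frames [V, A, Q]
pos 15: P → fault, evict V, frames [A, Q, P]
At position 15, page V is evicted.

V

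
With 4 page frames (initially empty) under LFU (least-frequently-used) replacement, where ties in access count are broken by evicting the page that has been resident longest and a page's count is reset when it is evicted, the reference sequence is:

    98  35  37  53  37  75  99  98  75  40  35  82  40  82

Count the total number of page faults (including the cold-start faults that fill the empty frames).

11

98 -> fault, frames [98]
35 -> fault, frames [98, 35]
37 -> fault, frames [98, 35, 37]
53 -> fault, frames [98, 35, 37, 53]
37 -> hit
75 -> fault, evict 98, frames [35, 37, 53, 75]
99 -> fault, evict 35, frames [37, 53, 75, 99]
98 -> fault, evict 53, frames [37, 75, 99, 98]
75 -> hit
40 -> fault, evict 99, frames [37, 75, 98, 40]
35 -> fault, evict 98, frames [37, 75, 40, 35]
82 -> fault, evict 40, frames [37, 75, 35, 82]
40 -> fault, evict 35, frames [37, 75, 82, 40]
82 -> hit
Page faults: 11.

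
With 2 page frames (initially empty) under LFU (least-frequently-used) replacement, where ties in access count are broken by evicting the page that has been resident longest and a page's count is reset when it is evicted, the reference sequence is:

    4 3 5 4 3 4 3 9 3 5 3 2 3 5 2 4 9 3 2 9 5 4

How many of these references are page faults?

4: fault, frames {4}
3: fault, frames {4,3}
5: fault, evict 4, frames {3,5}
4: fault, evict 3, frames {5,4}
3: fault, evict 5, frames {4,3}
4: hit
3: hit
9: fault, evict 4, frames {3,9}
3: hit
5: fault, evict 9, frames {3,5}
3: hit
2: fault, evict 5, frames {3,2}
3: hit
5: fault, evict 2, frames {3,5}
2: fault, evict 5, frames {3,2}
4: fault, evict 2, frames {3,4}
9: fault, evict 4, frames {3,9}
3: hit
2: fault, evict 9, frames {3,2}
9: fault, evict 2, frames {3,9}
5: fault, evict 9, frames {3,5}
4: fault, evict 5, frames {3,4}
Page faults: 16.

16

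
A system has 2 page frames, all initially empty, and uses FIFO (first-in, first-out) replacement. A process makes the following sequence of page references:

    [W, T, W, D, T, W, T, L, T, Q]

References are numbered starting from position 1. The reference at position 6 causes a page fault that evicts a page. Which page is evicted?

T

pos 1: W: fault, frames [W]
pos 2: T: fault, frames [W, T]
pos 3: W: hit
pos 4: D: fault, evict W, frames [T, D]
pos 5: T: hit
pos 6: W: fault, evict T, frames [D, W]
At position 6, page T is evicted.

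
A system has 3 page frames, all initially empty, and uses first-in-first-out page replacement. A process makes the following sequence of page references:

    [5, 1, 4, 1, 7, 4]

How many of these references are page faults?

5 → fault, frames {5}
1 → fault, frames {5,1}
4 → fault, frames {5,1,4}
1 → hit
7 → fault, evict 5, frames {1,4,7}
4 → hit
Page faults: 4.

4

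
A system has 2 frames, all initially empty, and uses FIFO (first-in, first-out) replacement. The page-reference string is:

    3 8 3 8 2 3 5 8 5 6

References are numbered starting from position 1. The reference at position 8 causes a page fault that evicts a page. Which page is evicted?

pos 1: 3: fault, frames [3]
pos 2: 8: fault, frames [3, 8]
pos 3: 3: hit
pos 4: 8: hit
pos 5: 2: fault, evict 3, frames [8, 2]
pos 6: 3: fault, evict 8, frames [2, 3]
pos 7: 5: fault, evict 2, frames [3, 5]
pos 8: 8: fault, evict 3, frames [5, 8]
At position 8, page 3 is evicted.

3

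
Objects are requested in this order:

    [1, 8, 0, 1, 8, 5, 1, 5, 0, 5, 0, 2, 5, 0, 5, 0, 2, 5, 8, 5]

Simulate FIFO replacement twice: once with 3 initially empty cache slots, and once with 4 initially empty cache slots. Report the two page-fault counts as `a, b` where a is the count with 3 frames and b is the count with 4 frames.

9, 5

3 frames: F F F . . F F . . . . F . F F . . . F . → 9 faults.
4 frames: F F F . . F . . . . . F . . . . . . . . → 5 faults.
5 < 9: adding a frame reduced faults, as is typical.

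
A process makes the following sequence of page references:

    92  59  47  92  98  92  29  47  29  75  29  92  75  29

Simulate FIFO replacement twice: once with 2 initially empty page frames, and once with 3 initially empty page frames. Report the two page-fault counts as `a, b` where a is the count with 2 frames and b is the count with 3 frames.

12, 10

2 frames: F F F F F . F F . F F F F F → 12 faults.
3 frames: F F F . F F F F . F . F . F → 10 faults.
10 < 12: adding a frame reduced faults, as is typical.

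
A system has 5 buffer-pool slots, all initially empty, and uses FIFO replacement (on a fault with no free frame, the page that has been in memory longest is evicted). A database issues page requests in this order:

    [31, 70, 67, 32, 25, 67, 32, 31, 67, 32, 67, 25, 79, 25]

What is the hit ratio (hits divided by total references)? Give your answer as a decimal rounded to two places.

0.57

31 -> fault, frames {31}
70 -> fault, frames {31,70}
67 -> fault, frames {31,70,67}
32 -> fault, frames {31,70,67,32}
25 -> fault, frames {31,70,67,32,25}
67 -> hit
32 -> hit
31 -> hit
67 -> hit
32 -> hit
67 -> hit
25 -> hit
79 -> fault, evict 31, frames {70,67,32,25,79}
25 -> hit
Hits: 8 of 14 references → 8/14 = 0.5714.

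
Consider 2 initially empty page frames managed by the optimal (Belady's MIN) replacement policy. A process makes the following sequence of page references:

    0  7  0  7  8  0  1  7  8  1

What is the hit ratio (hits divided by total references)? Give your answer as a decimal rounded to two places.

0.40

0: fault, frames [0]
7: fault, frames [0, 7]
0: hit
7: hit
8: fault, evict 7, frames [0, 8]
0: hit
1: fault, evict 0, frames [8, 1]
7: fault, evict 1, frames [8, 7]
8: hit
1: fault, evict 7, frames [8, 1]
Hits: 4 of 10 references → 4/10 = 0.4000.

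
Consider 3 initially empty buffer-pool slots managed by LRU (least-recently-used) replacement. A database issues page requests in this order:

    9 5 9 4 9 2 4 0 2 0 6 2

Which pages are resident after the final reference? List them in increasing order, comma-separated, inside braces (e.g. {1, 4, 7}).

9: fault, frames {9}
5: fault, frames {9,5}
9: hit
4: fault, frames {5,9,4}
9: hit
2: fault, evict 5, frames {4,9,2}
4: hit
0: fault, evict 9, frames {2,4,0}
2: hit
0: hit
6: fault, evict 4, frames {2,0,6}
2: hit

{0, 2, 6}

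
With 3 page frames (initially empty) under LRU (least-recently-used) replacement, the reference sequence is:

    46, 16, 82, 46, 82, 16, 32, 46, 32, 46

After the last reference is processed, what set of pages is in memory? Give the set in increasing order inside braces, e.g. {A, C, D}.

{16, 32, 46}

46: miss, frames {46}
16: miss, frames {46,16}
82: miss, frames {46,16,82}
46: hit
82: hit
16: hit
32: miss, evict 46, frames {82,16,32}
46: miss, evict 82, frames {16,32,46}
32: hit
46: hit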